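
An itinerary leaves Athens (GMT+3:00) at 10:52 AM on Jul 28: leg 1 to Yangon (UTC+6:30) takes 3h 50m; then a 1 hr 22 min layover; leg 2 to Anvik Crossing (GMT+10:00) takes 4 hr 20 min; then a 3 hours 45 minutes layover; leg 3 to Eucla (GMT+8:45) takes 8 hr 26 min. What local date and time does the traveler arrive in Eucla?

Convert departure to UTC: 10:52 AM − 3:00 = 7:52 AM UTC on Jul 28.
Add 3 hours and 50 minutes leg 1 → 11:42 AM UTC.
Add 1 hour and 22 minutes layover in Yangon → 1:04 PM UTC.
Add 4 hours 20 minutes leg 2 → 5:24 PM UTC.
Add 3 hours and 45 minutes layover in Anvik Crossing → 9:09 PM UTC.
Add 8 hours 26 minutes leg 3 → 5:35 AM UTC (Jul 29).
Eucla is UTC+8:45, so local arrival = 5:35 AM + 8:45 = 2:20 PM on Jul 29.

2:20 PM on July 29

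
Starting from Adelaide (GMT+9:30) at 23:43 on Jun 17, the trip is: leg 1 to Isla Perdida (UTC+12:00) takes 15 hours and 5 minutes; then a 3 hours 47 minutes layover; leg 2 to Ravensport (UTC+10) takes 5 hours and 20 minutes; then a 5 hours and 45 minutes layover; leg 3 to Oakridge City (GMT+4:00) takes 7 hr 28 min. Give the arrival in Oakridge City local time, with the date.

Convert departure to UTC: 23:43 − 9:30 = 14:13 UTC on Jun 17.
Add 15 hours and 5 minutes leg 1 → 05:18 UTC (Jun 18).
Add 3 hours 47 minutes layover in Isla Perdida → 09:05 UTC.
Add 5 hours 20 minutes leg 2 → 14:25 UTC.
Add 5 hours and 45 minutes layover in Ravensport → 20:10 UTC.
Add 7 hours 28 minutes leg 3 → 03:38 UTC (Jun 19).
Oakridge City is UTC+4:00, so local arrival = 03:38 + 4:00 = 07:38 on Jun 19.

07:38 on June 19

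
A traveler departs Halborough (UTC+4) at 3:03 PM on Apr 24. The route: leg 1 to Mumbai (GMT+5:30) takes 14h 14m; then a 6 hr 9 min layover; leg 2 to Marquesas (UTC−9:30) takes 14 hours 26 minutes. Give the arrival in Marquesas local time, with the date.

Convert departure to UTC: 3:03 PM − 4:00 = 11:03 AM UTC on Apr 24.
Add 14 hours 14 minutes leg 1 → 1:17 AM UTC (Apr 25).
Add 6 hours 9 minutes layover in Mumbai → 7:26 AM UTC.
Add 14 hours and 26 minutes leg 2 → 9:52 PM UTC.
Marquesas is UTC−9:30, so local arrival = 9:52 PM − 9:30 = 12:22 PM on Apr 25.

12:22 PM on April 25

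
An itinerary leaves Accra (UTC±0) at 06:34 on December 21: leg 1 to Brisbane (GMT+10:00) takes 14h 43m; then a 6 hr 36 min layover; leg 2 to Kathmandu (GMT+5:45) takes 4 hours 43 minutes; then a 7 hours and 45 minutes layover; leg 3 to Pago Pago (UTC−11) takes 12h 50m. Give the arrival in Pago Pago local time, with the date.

18:11 on December 22

Accra is at UTC+0, so departure is already 06:34 UTC on Dec 21.
Add 14 hours 43 minutes leg 1 → 21:17 UTC.
Add 6 hours 36 minutes layover in Brisbane → 03:53 UTC (Dec 22).
Add 4 hours 43 minutes leg 2 → 08:36 UTC.
Add 7 hours 45 minutes layover in Kathmandu → 16:21 UTC.
Add 12 hours 50 minutes leg 3 → 05:11 UTC (Dec 23).
Pago Pago is UTC−11:00, so local arrival = 05:11 − 11:00 = 18:11 on Dec 22.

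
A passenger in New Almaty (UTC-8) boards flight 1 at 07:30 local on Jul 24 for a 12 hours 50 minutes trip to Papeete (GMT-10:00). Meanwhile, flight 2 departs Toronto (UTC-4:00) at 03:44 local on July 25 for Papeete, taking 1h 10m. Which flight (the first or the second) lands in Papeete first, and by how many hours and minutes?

the first, by 4 hours 34 minutes

Flight 1 in UTC: 07:30 + 8:00 = 15:30 on Jul 24.
+12 hours and 50 minutes → arrive 04:20 UTC on Jul 25.
Flight 2 in UTC: 03:44 + 4:00 = 07:44 on Jul 25.
+1 hour and 10 minutes → arrive 08:54 UTC on Jul 25.
Flight 1 lands earlier by 4 hours 34 minutes.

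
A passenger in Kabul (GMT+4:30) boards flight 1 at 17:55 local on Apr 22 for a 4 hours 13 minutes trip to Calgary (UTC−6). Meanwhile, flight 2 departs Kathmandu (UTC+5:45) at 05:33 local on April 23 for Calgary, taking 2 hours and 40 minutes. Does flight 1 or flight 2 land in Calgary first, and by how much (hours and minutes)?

Flight 1 in UTC: 17:55 − 4:30 = 13:25 on Apr 22.
+4 hours and 13 minutes → arrive 17:38 UTC on Apr 22.
Flight 2 in UTC: 05:33 − 5:45 = 23:48 on Apr 22.
+2 hours and 40 minutes → arrive 02:28 UTC on Apr 23.
Flight 1 lands earlier by 8 hours 50 minutes.

the first, by 8 hours 50 minutes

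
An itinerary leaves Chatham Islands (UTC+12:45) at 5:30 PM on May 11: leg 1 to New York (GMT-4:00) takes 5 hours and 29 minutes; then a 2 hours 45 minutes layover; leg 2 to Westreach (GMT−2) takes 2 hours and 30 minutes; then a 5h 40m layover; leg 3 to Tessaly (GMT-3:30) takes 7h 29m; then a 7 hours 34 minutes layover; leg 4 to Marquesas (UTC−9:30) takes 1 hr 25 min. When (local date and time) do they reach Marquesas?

Convert departure to UTC: 5:30 PM − 12:45 = 4:45 AM UTC on May 11.
Add 5 hours and 29 minutes leg 1 → 10:14 AM UTC.
Add 2 hours and 45 minutes layover in New York → 12:59 PM UTC.
Add 2 hours and 30 minutes leg 2 → 3:29 PM UTC.
Add 5 hours and 40 minutes layover in Westreach → 9:09 PM UTC.
Add 7 hours 29 minutes leg 3 → 4:38 AM UTC (May 12).
Add 7 hours 34 minutes layover in Tessaly → 12:12 PM UTC.
Add 1 hour 25 minutes leg 4 → 1:37 PM UTC.
Marquesas is UTC−9:30, so local arrival = 1:37 PM − 9:30 = 4:07 AM on May 12.

4:07 AM on May 12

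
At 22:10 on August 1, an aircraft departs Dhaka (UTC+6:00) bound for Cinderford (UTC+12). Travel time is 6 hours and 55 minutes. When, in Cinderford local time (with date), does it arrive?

11:05 on Aug 2

Convert departure to UTC: 22:10 − 6:00 = 16:10 UTC on Aug 1.
Add 6 hours and 55 minutes travel time → 23:05 UTC.
Cinderford is UTC+12:00, so local arrival = 23:05 + 12:00 = 11:05 on Aug 2.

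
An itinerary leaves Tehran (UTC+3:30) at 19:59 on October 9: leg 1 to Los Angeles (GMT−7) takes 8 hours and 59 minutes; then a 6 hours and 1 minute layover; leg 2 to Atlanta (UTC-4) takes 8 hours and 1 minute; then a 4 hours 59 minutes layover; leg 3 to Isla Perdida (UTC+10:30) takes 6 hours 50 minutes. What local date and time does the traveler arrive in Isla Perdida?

13:49 on October 11

Convert departure to UTC: 19:59 − 3:30 = 16:29 UTC on Oct 9.
Add 8 hours and 59 minutes leg 1 → 01:28 UTC (Oct 10).
Add 6 hours 1 minute layover in Los Angeles → 07:29 UTC.
Add 8 hours and 1 minute leg 2 → 15:30 UTC.
Add 4 hours 59 minutes layover in Atlanta → 20:29 UTC.
Add 6 hours 50 minutes leg 3 → 03:19 UTC (Oct 11).
Isla Perdida is UTC+10:30, so local arrival = 03:19 + 10:30 = 13:49 on Oct 11.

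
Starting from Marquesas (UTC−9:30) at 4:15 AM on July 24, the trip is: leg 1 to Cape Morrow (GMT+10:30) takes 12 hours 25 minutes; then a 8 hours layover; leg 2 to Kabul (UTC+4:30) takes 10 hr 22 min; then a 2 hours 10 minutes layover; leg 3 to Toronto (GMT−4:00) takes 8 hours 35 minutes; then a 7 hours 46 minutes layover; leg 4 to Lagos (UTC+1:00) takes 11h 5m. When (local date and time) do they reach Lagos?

3:08 AM on July 27

Convert departure to UTC: 4:15 AM + 9:30 = 1:45 PM UTC on Jul 24.
Add 12 hours 25 minutes leg 1 → 2:10 AM UTC (Jul 25).
Add 8 hours layover in Cape Morrow → 10:10 AM UTC.
Add 10 hours 22 minutes leg 2 → 8:32 PM UTC.
Add 2 hours and 10 minutes layover in Kabul → 10:42 PM UTC.
Add 8 hours 35 minutes leg 3 → 7:17 AM UTC (Jul 26).
Add 7 hours 46 minutes layover in Toronto → 3:03 PM UTC.
Add 11 hours 5 minutes leg 4 → 2:08 AM UTC (Jul 27).
Lagos is UTC+1:00, so local arrival = 2:08 AM + 1:00 = 3:08 AM on Jul 27.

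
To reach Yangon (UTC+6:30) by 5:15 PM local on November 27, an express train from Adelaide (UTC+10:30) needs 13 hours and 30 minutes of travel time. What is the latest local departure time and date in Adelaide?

Target arrival in UTC: 5:15 PM − 6:30 = 10:45 AM on Nov 27.
Subtract 13 hours 30 minutes → departure 9:15 PM UTC on Nov 26.
Adelaide is UTC+10:30: 9:15 PM + 10:30 = 7:45 AM on Nov 27.

7:45 AM on November 27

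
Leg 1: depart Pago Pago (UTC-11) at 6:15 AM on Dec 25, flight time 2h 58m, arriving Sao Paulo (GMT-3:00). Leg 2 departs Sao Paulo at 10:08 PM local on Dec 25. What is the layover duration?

4 hours 55 minutes

Convert departure to UTC: 6:15 AM + 11:00 = 5:15 PM UTC on Dec 25.
Add 2 hours 58 minutes flight time → 8:13 PM UTC.
Sao Paulo is UTC−3:00, so local arrival = 8:13 PM − 3:00 = 5:13 PM on Dec 25.
Layover = 10:08 PM − 5:13 PM = 4 hours 55 minutes.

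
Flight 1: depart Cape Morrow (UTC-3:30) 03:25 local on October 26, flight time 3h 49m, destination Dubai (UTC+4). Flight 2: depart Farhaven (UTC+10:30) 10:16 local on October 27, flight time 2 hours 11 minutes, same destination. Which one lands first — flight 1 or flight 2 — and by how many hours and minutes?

the first, by 15 hours 13 minutes

Flight 1 in UTC: 03:25 + 3:30 = 06:55 on Oct 26.
+3 hours 49 minutes → arrive 10:44 UTC on Oct 26.
Flight 2 in UTC: 10:16 − 10:30 = 23:46 on Oct 26.
+2 hours and 11 minutes → arrive 01:57 UTC on Oct 27.
Flight 1 lands earlier by 15 hours 13 minutes.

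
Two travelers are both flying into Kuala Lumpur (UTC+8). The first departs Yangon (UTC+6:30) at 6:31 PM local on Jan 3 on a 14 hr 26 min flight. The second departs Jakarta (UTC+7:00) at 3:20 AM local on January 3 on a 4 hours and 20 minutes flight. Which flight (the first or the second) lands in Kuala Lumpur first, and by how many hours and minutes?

the second, by 25 hours 47 minutes

Flight 1 in UTC: 6:31 PM − 6:30 = 12:01 PM on Jan 3.
+14 hours 26 minutes → arrive 2:27 AM UTC on Jan 4.
Flight 2 in UTC: 3:20 AM − 7:00 = 8:20 PM on Jan 2.
+4 hours 20 minutes → arrive 12:40 AM UTC on Jan 3.
Flight 2 lands earlier by 25 hours 47 minutes.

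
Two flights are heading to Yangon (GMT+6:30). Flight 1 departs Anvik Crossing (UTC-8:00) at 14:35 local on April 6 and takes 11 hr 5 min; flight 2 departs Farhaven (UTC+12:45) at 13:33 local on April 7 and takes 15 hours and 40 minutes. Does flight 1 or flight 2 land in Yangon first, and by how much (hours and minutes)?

Flight 1 in UTC: 14:35 + 8:00 = 22:35 on Apr 6.
+11 hours and 5 minutes → arrive 09:40 UTC on Apr 7.
Flight 2 in UTC: 13:33 − 12:45 = 00:48 on Apr 7.
+15 hours and 40 minutes → arrive 16:28 UTC on Apr 7.
Flight 1 lands earlier by 6 hours 48 minutes.

the first, by 6 hours 48 minutes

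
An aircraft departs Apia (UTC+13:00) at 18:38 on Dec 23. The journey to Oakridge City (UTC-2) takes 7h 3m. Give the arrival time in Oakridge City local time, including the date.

Convert departure to UTC: 18:38 − 13:00 = 05:38 UTC on Dec 23.
Add 7 hours and 3 minutes travel time → 12:41 UTC.
Oakridge City is UTC−2:00, so local arrival = 12:41 − 2:00 = 10:41 on Dec 23.

10:41 on December 23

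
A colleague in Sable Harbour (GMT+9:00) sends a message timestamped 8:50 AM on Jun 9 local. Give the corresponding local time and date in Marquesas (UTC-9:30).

Marquesas is 18:30 behind Sable Harbour.
Shift by the zone difference: 8:50 AM − 18:30 = 2:20 PM on Jun 8 in Marquesas.

2:20 PM on June 8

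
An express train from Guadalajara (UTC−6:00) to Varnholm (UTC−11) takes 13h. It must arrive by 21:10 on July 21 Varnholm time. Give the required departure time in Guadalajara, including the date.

Target arrival in UTC: 21:10 + 11:00 = 08:10 on Jul 22.
Subtract 13 hours → departure 19:10 UTC on Jul 21.
Guadalajara is UTC−6:00: 19:10 − 6:00 = 13:10 on Jul 21.

13:10 on July 21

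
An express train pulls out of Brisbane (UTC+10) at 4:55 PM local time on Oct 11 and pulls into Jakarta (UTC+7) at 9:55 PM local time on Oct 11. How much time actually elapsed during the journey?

Departure in UTC: 4:55 PM − 10:00 = 6:55 AM on Oct 11.
Arrival in UTC: 9:55 PM − 7:00 = 2:55 PM on Oct 11.
Elapsed = 2:55 PM − 6:55 AM = 8 hours.

8 hours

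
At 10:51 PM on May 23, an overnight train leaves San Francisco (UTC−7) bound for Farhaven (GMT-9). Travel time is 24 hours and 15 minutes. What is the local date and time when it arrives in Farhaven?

9:06 PM on May 24

Farhaven is 2:00 behind San Francisco.
After 24 hours and 15 minutes it is 11:06 PM (May 24) in San Francisco.
Shift by the zone difference: 11:06 PM − 2:00 = 9:06 PM on May 24 in Farhaven.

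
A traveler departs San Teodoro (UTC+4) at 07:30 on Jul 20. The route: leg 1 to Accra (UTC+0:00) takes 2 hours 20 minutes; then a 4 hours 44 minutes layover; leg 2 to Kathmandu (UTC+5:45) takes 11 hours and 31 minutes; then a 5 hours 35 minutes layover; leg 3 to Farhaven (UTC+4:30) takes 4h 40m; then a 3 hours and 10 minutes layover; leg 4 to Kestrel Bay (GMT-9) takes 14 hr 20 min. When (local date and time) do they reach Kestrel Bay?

16:50 on Jul 21

Convert departure to UTC: 07:30 − 4:00 = 03:30 UTC on Jul 20.
Add 2 hours 20 minutes leg 1 → 05:50 UTC.
Add 4 hours and 44 minutes layover in Accra → 10:34 UTC.
Add 11 hours and 31 minutes leg 2 → 22:05 UTC.
Add 5 hours and 35 minutes layover in Kathmandu → 03:40 UTC (Jul 21).
Add 4 hours 40 minutes leg 3 → 08:20 UTC.
Add 3 hours 10 minutes layover in Farhaven → 11:30 UTC.
Add 14 hours and 20 minutes leg 4 → 01:50 UTC (Jul 22).
Kestrel Bay is UTC−9:00, so local arrival = 01:50 − 9:00 = 16:50 on Jul 21.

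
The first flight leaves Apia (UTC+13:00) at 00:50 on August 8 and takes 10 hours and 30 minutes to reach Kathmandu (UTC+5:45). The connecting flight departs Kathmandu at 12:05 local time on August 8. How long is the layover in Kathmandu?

8 hours

Convert departure to UTC: 00:50 − 13:00 = 11:50 UTC on Aug 7.
Add 10 hours and 30 minutes flight time → 22:20 UTC.
Kathmandu is UTC+5:45, so local arrival = 22:20 + 5:45 = 04:05 on Aug 8.
Layover = 12:05 − 04:05 = 8 hours.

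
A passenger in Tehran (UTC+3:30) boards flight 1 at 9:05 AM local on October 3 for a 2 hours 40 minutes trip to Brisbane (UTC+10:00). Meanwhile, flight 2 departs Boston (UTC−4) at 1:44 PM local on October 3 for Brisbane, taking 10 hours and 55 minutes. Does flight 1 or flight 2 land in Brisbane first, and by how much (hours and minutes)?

Flight 1 in UTC: 9:05 AM − 3:30 = 5:35 AM on Oct 3.
+2 hours and 40 minutes → arrive 8:15 AM UTC on Oct 3.
Flight 2 in UTC: 1:44 PM + 4:00 = 5:44 PM on Oct 3.
+10 hours and 55 minutes → arrive 4:39 AM UTC on Oct 4.
Flight 1 lands earlier by 20 hours 24 minutes.

the first, by 20 hours 24 minutes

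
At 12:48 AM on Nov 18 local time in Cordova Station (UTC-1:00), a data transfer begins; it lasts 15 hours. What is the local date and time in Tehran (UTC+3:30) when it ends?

Convert start to UTC: 12:48 AM + 1:00 = 1:48 AM UTC on Nov 18.
Add 15 hours duration → 4:48 PM UTC.
Tehran is UTC+3:30, so local end time = 4:48 PM + 3:30 = 8:18 PM on Nov 18.

8:18 PM on November 18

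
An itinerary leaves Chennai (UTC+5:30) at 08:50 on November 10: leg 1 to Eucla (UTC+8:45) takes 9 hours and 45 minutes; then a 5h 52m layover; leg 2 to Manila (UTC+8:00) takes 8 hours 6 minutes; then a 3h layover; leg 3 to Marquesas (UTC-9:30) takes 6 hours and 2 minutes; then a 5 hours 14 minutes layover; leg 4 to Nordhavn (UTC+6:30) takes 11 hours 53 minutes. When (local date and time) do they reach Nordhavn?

11:42 on November 12

Convert departure to UTC: 08:50 − 5:30 = 03:20 UTC on Nov 10.
Add 9 hours and 45 minutes leg 1 → 13:05 UTC.
Add 5 hours and 52 minutes layover in Eucla → 18:57 UTC.
Add 8 hours and 6 minutes leg 2 → 03:03 UTC (Nov 11).
Add 3 hours layover in Manila → 06:03 UTC.
Add 6 hours and 2 minutes leg 3 → 12:05 UTC.
Add 5 hours 14 minutes layover in Marquesas → 17:19 UTC.
Add 11 hours and 53 minutes leg 4 → 05:12 UTC (Nov 12).
Nordhavn is UTC+6:30, so local arrival = 05:12 + 6:30 = 11:42 on Nov 12.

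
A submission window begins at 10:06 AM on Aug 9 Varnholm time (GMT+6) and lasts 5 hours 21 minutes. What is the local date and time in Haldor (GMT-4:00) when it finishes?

5:27 AM on August 9

Convert start to UTC: 10:06 AM − 6:00 = 4:06 AM UTC on Aug 9.
Add 5 hours and 21 minutes duration → 9:27 AM UTC.
Haldor is UTC−4:00, so local end time = 9:27 AM − 4:00 = 5:27 AM on Aug 9.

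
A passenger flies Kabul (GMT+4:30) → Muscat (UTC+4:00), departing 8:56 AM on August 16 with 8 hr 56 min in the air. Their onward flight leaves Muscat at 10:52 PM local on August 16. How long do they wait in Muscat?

5 hours 30 minutes

Convert departure to UTC: 8:56 AM − 4:30 = 4:26 AM UTC on Aug 16.
Add 8 hours and 56 minutes flight time → 1:22 PM UTC.
Muscat is UTC+4:00, so local arrival = 1:22 PM + 4:00 = 5:22 PM on Aug 16.
Layover = 10:52 PM − 5:22 PM = 5 hours 30 minutes.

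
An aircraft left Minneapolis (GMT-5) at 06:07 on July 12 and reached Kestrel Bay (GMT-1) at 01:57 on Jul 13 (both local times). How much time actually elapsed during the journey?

Kestrel Bay is 4:00 ahead of Minneapolis.
Clock-face elapsed time (ignoring zones) is 19 hours 50 minutes.
Actual elapsed = 19 hours 50 minutes − 4:00 = 15 hours 50 minutes.

15 hours 50 minutes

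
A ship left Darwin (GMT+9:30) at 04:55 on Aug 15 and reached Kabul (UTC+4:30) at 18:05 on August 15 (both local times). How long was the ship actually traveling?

18 hours 10 minutes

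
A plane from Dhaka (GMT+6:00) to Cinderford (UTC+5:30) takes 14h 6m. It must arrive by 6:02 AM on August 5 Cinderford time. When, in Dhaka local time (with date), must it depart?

Target arrival in UTC: 6:02 AM − 5:30 = 12:32 AM on Aug 5.
Subtract 14 hours 6 minutes → departure 10:26 AM UTC on Aug 4.
Dhaka is UTC+6:00: 10:26 AM + 6:00 = 4:26 PM on Aug 4.

4:26 PM on August 4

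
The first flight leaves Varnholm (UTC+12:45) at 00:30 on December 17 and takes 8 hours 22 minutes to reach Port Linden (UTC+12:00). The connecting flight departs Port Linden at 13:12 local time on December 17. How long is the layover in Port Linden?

5 hours 5 minutes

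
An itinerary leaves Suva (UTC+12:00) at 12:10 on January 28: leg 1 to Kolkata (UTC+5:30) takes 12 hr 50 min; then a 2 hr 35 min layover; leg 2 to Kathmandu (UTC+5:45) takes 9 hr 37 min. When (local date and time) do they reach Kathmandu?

Convert departure to UTC: 12:10 − 12:00 = 00:10 UTC on Jan 28.
Add 12 hours 50 minutes leg 1 → 13:00 UTC.
Add 2 hours 35 minutes layover in Kolkata → 15:35 UTC.
Add 9 hours 37 minutes leg 2 → 01:12 UTC (Jan 29).
Kathmandu is UTC+5:45, so local arrival = 01:12 + 5:45 = 06:57 on Jan 29.

06:57 on Jan 29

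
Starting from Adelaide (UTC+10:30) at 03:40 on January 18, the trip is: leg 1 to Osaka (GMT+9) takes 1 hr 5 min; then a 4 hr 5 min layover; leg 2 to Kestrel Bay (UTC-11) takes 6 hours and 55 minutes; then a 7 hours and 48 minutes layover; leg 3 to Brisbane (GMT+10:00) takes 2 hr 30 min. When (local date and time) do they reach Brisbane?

Convert departure to UTC: 03:40 − 10:30 = 17:10 UTC on Jan 17.
Add 1 hour 5 minutes leg 1 → 18:15 UTC.
Add 4 hours 5 minutes layover in Osaka → 22:20 UTC.
Add 6 hours and 55 minutes leg 2 → 05:15 UTC (Jan 18).
Add 7 hours and 48 minutes layover in Kestrel Bay → 13:03 UTC.
Add 2 hours 30 minutes leg 3 → 15:33 UTC.
Brisbane is UTC+10:00, so local arrival = 15:33 + 10:00 = 01:33 on Jan 19.

01:33 on January 19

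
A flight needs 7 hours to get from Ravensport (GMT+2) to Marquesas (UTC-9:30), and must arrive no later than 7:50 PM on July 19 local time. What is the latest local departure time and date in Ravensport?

12:20 AM on Jul 20

Target arrival in UTC: 7:50 PM + 9:30 = 5:20 AM on Jul 20.
Subtract 7 hours → departure 10:20 PM UTC on Jul 19.
Ravensport is UTC+2:00: 10:20 PM + 2:00 = 12:20 AM on Jul 20.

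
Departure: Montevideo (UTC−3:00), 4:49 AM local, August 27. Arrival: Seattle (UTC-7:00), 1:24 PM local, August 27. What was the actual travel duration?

Seattle is 4:00 behind Montevideo.
Clock-face elapsed time (ignoring zones) is 8 hours 35 minutes.
Actual elapsed = 8 hours 35 minutes + 4:00 = 12 hours 35 minutes.

12 hours 35 minutes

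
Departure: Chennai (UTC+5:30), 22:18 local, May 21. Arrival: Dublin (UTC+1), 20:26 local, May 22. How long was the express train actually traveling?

26 hours 38 minutes

Dublin is 4:30 behind Chennai.
Clock-face elapsed time (ignoring zones) is 22 hours 8 minutes.
Actual elapsed = 22 hours 8 minutes + 4:30 = 26 hours 38 minutes.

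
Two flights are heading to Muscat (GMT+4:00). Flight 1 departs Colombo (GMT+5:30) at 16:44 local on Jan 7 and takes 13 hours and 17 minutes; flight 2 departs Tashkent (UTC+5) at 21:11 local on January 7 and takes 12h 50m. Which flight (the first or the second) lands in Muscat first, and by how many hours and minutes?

Flight 1 in UTC: 16:44 − 5:30 = 11:14 on Jan 7.
+13 hours 17 minutes → arrive 00:31 UTC on Jan 8.
Flight 2 in UTC: 21:11 − 5:00 = 16:11 on Jan 7.
+12 hours and 50 minutes → arrive 05:01 UTC on Jan 8.
Flight 1 lands earlier by 4 hours 30 minutes.

the first, by 4 hours 30 minutes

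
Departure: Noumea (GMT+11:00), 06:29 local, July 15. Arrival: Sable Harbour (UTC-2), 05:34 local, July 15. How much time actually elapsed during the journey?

12 hours 5 minutes

Sable Harbour is 13:00 behind Noumea.
Clock-face elapsed time (ignoring zones) is −55 minutes.
Actual elapsed = −55 minutes + 13:00 = 12 hours 5 minutes.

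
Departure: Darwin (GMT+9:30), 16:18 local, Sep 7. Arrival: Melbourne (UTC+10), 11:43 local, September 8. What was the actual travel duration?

Departure in UTC: 16:18 − 9:30 = 06:48 on Sep 7.
Arrival in UTC: 11:43 − 10:00 = 01:43 on Sep 8.
Elapsed = 01:43 − 06:48 (+1 day) = 18 hours 55 minutes.

18 hours 55 minutes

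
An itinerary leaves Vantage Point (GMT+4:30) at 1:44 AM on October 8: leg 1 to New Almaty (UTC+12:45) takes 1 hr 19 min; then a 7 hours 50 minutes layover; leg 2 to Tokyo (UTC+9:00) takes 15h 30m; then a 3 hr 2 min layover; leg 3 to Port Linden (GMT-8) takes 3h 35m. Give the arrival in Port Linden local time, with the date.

Convert departure to UTC: 1:44 AM − 4:30 = 9:14 PM UTC on Oct 7.
Add 1 hour 19 minutes leg 1 → 10:33 PM UTC.
Add 7 hours 50 minutes layover in New Almaty → 6:23 AM UTC (Oct 8).
Add 15 hours and 30 minutes leg 2 → 9:53 PM UTC.
Add 3 hours and 2 minutes layover in Tokyo → 12:55 AM UTC (Oct 9).
Add 3 hours 35 minutes leg 3 → 4:30 AM UTC.
Port Linden is UTC−8:00, so local arrival = 4:30 AM − 8:00 = 8:30 PM on Oct 8.

8:30 PM on October 8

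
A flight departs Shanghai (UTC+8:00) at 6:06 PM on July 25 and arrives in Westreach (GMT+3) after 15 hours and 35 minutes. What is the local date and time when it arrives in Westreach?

4:41 AM on Jul 26

Convert departure to UTC: 6:06 PM − 8:00 = 10:06 AM UTC on Jul 25.
Add 15 hours and 35 minutes travel time → 1:41 AM UTC (Jul 26).
Westreach is UTC+3:00, so local arrival = 1:41 AM + 3:00 = 4:41 AM on Jul 26.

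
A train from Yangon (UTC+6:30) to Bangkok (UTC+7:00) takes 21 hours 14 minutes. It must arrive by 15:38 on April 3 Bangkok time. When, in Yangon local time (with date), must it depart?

Target arrival in UTC: 15:38 − 7:00 = 08:38 on Apr 3.
Subtract 21 hours and 14 minutes → departure 11:24 UTC on Apr 2.
Yangon is UTC+6:30: 11:24 + 6:30 = 17:54 on Apr 2.

17:54 on Apr 2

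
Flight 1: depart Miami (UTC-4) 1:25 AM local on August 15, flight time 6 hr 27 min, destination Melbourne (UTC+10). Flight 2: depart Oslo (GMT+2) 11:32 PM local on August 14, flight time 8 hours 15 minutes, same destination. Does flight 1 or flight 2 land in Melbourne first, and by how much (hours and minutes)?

Flight 1 in UTC: 1:25 AM + 4:00 = 5:25 AM on Aug 15.
+6 hours and 27 minutes → arrive 11:52 AM UTC on Aug 15.
Flight 2 in UTC: 11:32 PM − 2:00 = 9:32 PM on Aug 14.
+8 hours and 15 minutes → arrive 5:47 AM UTC on Aug 15.
Flight 2 lands earlier by 6 hours 5 minutes.

the second, by 6 hours 5 minutes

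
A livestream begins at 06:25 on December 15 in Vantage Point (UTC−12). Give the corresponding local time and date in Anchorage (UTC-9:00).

09:25 on Dec 15

In UTC: 06:25 + 12:00 = 18:25 on Dec 15.
Anchorage is UTC−9:00: 18:25 − 9:00 = 09:25 on Dec 15.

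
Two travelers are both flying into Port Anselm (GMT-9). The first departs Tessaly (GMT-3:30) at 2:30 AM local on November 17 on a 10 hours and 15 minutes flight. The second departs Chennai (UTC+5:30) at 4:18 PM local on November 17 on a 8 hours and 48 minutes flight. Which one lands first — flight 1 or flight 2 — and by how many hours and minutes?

Flight 1 in UTC: 2:30 AM + 3:30 = 6:00 AM on Nov 17.
+10 hours 15 minutes → arrive 4:15 PM UTC on Nov 17.
Flight 2 in UTC: 4:18 PM − 5:30 = 10:48 AM on Nov 17.
+8 hours 48 minutes → arrive 7:36 PM UTC on Nov 17.
Flight 1 lands earlier by 3 hours 21 minutes.

the first, by 3 hours 21 minutes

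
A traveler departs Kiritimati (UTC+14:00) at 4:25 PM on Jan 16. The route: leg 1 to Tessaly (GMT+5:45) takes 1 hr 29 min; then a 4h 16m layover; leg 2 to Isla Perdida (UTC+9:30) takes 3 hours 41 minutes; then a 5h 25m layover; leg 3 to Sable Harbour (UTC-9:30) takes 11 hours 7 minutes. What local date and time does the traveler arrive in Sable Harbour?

Convert departure to UTC: 4:25 PM − 14:00 = 2:25 AM UTC on Jan 16.
Add 1 hour and 29 minutes leg 1 → 3:54 AM UTC.
Add 4 hours and 16 minutes layover in Tessaly → 8:10 AM UTC.
Add 3 hours and 41 minutes leg 2 → 11:51 AM UTC.
Add 5 hours and 25 minutes layover in Isla Perdida → 5:16 PM UTC.
Add 11 hours and 7 minutes leg 3 → 4:23 AM UTC (Jan 17).
Sable Harbour is UTC−9:30, so local arrival = 4:23 AM − 9:30 = 6:53 PM on Jan 16.

6:53 PM on Jan 16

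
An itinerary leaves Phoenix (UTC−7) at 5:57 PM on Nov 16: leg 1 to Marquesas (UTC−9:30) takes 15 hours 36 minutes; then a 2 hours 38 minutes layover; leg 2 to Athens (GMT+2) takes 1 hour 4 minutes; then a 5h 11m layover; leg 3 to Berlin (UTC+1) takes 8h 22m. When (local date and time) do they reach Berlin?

10:48 AM on Nov 18

Convert departure to UTC: 5:57 PM + 7:00 = 12:57 AM UTC on Nov 17.
Add 15 hours 36 minutes leg 1 → 4:33 PM UTC.
Add 2 hours and 38 minutes layover in Marquesas → 7:11 PM UTC.
Add 1 hour and 4 minutes leg 2 → 8:15 PM UTC.
Add 5 hours 11 minutes layover in Athens → 1:26 AM UTC (Nov 18).
Add 8 hours 22 minutes leg 3 → 9:48 AM UTC.
Berlin is UTC+1:00, so local arrival = 9:48 AM + 1:00 = 10:48 AM on Nov 18.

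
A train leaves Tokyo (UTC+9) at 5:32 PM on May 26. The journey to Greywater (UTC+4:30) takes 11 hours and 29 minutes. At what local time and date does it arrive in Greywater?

Convert departure to UTC: 5:32 PM − 9:00 = 8:32 AM UTC on May 26.
Add 11 hours 29 minutes travel time → 8:01 PM UTC.
Greywater is UTC+4:30, so local arrival = 8:01 PM + 4:30 = 12:31 AM on May 27.

12:31 AM on May 27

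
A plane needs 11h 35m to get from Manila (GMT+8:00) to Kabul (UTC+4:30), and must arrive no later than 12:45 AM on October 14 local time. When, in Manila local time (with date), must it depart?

Target arrival in UTC: 12:45 AM − 4:30 = 8:15 PM on Oct 13.
Subtract 11 hours and 35 minutes → departure 8:40 AM UTC on Oct 13.
Manila is UTC+8:00: 8:40 AM + 8:00 = 4:40 PM on Oct 13.

4:40 PM on October 13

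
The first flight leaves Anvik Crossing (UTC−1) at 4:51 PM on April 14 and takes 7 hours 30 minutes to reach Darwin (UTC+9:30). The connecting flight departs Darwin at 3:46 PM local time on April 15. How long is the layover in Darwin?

4 hours 55 minutes

Convert departure to UTC: 4:51 PM + 1:00 = 5:51 PM UTC on Apr 14.
Add 7 hours 30 minutes flight time → 1:21 AM UTC (Apr 15).
Darwin is UTC+9:30, so local arrival = 1:21 AM + 9:30 = 10:51 AM on Apr 15.
Layover = 3:46 PM − 10:51 AM = 4 hours 55 minutes.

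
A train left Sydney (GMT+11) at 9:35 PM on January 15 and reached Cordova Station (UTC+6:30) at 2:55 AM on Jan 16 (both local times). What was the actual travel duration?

9 hours 50 minutes

Departure in UTC: 9:35 PM − 11:00 = 10:35 AM on Jan 15.
Arrival in UTC: 2:55 AM − 6:30 = 8:25 PM on Jan 15.
Elapsed = 8:25 PM − 10:35 AM = 9 hours 50 minutes.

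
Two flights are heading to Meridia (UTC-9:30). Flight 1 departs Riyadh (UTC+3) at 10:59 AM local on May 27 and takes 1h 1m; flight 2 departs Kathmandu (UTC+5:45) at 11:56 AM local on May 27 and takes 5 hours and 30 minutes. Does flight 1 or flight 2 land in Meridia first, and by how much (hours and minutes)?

Flight 1 in UTC: 10:59 AM − 3:00 = 7:59 AM on May 27.
+1 hour and 1 minute → arrive 9:00 AM UTC on May 27.
Flight 2 in UTC: 11:56 AM − 5:45 = 6:11 AM on May 27.
+5 hours 30 minutes → arrive 11:41 AM UTC on May 27.
Flight 1 lands earlier by 2 hours 41 minutes.

the first, by 2 hours 41 minutes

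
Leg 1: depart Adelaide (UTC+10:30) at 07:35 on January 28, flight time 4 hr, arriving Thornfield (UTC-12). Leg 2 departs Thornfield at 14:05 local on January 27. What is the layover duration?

Convert departure to UTC: 07:35 − 10:30 = 21:05 UTC on Jan 27.
Add 4 hours flight time → 01:05 UTC (Jan 28).
Thornfield is UTC−12:00, so local arrival = 01:05 − 12:00 = 13:05 on Jan 27.
Layover = 14:05 − 13:05 = 1 hour.

1 hour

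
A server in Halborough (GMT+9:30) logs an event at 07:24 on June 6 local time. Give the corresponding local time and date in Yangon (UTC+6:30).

04:24 on June 6

In UTC: 07:24 − 9:30 = 21:54 on Jun 5.
Yangon is UTC+6:30: 21:54 + 6:30 = 04:24 on Jun 6.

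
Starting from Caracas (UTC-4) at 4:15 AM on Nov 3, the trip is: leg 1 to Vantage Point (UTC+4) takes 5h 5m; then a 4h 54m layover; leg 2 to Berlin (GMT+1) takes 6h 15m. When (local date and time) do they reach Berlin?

1:29 AM on November 4

Convert departure to UTC: 4:15 AM + 4:00 = 8:15 AM UTC on Nov 3.
Add 5 hours 5 minutes leg 1 → 1:20 PM UTC.
Add 4 hours 54 minutes layover in Vantage Point → 6:14 PM UTC.
Add 6 hours 15 minutes leg 2 → 12:29 AM UTC (Nov 4).
Berlin is UTC+1:00, so local arrival = 12:29 AM + 1:00 = 1:29 AM on Nov 4.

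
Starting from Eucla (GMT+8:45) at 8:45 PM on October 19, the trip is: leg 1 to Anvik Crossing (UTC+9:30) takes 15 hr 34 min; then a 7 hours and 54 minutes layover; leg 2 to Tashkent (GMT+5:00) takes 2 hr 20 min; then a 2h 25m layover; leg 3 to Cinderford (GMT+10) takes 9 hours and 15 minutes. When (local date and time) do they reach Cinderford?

11:28 AM on October 21

Convert departure to UTC: 8:45 PM − 8:45 = 12:00 PM UTC on Oct 19.
Add 15 hours and 34 minutes leg 1 → 3:34 AM UTC (Oct 20).
Add 7 hours and 54 minutes layover in Anvik Crossing → 11:28 AM UTC.
Add 2 hours 20 minutes leg 2 → 1:48 PM UTC.
Add 2 hours and 25 minutes layover in Tashkent → 4:13 PM UTC.
Add 9 hours and 15 minutes leg 3 → 1:28 AM UTC (Oct 21).
Cinderford is UTC+10:00, so local arrival = 1:28 AM + 10:00 = 11:28 AM on Oct 21.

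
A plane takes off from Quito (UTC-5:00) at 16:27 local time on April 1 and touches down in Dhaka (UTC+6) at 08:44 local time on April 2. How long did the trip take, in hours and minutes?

Departure in UTC: 16:27 + 5:00 = 21:27 on Apr 1.
Arrival in UTC: 08:44 − 6:00 = 02:44 on Apr 2.
Elapsed = 02:44 − 21:27 (+1 day) = 5 hours 17 minutes.

5 hours 17 minutes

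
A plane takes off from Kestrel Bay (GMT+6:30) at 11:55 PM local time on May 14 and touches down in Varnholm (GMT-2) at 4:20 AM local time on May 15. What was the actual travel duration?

Departure in UTC: 11:55 PM − 6:30 = 5:25 PM on May 14.
Arrival in UTC: 4:20 AM + 2:00 = 6:20 AM on May 15.
Elapsed = 6:20 AM − 5:25 PM (+1 day) = 12 hours 55 minutes.

12 hours 55 minutes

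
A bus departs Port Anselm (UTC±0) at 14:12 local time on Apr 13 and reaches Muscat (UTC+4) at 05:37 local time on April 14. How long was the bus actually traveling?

11 hours 25 minutes

Muscat is 4:00 ahead of Port Anselm.
Clock-face elapsed time (ignoring zones) is 15 hours 25 minutes.
Actual elapsed = 15 hours 25 minutes − 4:00 = 11 hours 25 minutes.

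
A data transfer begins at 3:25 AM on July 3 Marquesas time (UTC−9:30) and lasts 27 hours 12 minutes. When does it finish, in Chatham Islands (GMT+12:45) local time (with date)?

4:52 AM on July 5

Convert start to UTC: 3:25 AM + 9:30 = 12:55 PM UTC on Jul 3.
Add 27 hours 12 minutes duration → 4:07 PM UTC (Jul 4).
Chatham Islands is UTC+12:45, so local end time = 4:07 PM + 12:45 = 4:52 AM on Jul 5.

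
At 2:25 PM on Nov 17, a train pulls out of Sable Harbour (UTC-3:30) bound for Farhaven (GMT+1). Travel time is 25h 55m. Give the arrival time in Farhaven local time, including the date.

8:50 PM on Nov 18

Convert departure to UTC: 2:25 PM + 3:30 = 5:55 PM UTC on Nov 17.
Add 25 hours 55 minutes travel time → 7:50 PM UTC (Nov 18).
Farhaven is UTC+1:00, so local arrival = 7:50 PM + 1:00 = 8:50 PM on Nov 18.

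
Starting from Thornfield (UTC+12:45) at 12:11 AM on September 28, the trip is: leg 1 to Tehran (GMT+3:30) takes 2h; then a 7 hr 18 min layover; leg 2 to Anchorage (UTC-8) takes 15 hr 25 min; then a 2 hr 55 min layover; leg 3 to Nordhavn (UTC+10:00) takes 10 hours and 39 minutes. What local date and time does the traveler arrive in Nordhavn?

11:43 AM on September 29

Convert departure to UTC: 12:11 AM − 12:45 = 11:26 AM UTC on Sep 27.
Add 2 hours leg 1 → 1:26 PM UTC.
Add 7 hours and 18 minutes layover in Tehran → 8:44 PM UTC.
Add 15 hours 25 minutes leg 2 → 12:09 PM UTC (Sep 28).
Add 2 hours and 55 minutes layover in Anchorage → 3:04 PM UTC.
Add 10 hours and 39 minutes leg 3 → 1:43 AM UTC (Sep 29).
Nordhavn is UTC+10:00, so local arrival = 1:43 AM + 10:00 = 11:43 AM on Sep 29.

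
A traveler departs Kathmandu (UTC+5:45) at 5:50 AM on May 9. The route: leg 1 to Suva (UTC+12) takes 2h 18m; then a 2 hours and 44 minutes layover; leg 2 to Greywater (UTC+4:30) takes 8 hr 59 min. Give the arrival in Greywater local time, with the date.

6:36 PM on May 9

Convert departure to UTC: 5:50 AM − 5:45 = 12:05 AM UTC on May 9.
Add 2 hours and 18 minutes leg 1 → 2:23 AM UTC.
Add 2 hours 44 minutes layover in Suva → 5:07 AM UTC.
Add 8 hours and 59 minutes leg 2 → 2:06 PM UTC.
Greywater is UTC+4:30, so local arrival = 2:06 PM + 4:30 = 6:36 PM on May 9.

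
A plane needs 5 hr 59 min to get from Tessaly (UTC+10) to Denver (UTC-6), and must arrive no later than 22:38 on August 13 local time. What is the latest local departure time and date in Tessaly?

08:39 on August 14

Target arrival in UTC: 22:38 + 6:00 = 04:38 on Aug 14.
Subtract 5 hours and 59 minutes → departure 22:39 UTC on Aug 13.
Tessaly is UTC+10:00: 22:39 + 10:00 = 08:39 on Aug 14.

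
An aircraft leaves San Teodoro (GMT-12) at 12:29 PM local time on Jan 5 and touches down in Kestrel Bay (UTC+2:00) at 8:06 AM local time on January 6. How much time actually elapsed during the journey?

Departure in UTC: 12:29 PM + 12:00 = 12:29 AM on Jan 6.
Arrival in UTC: 8:06 AM − 2:00 = 6:06 AM on Jan 6.
Elapsed = 6:06 AM − 12:29 AM = 5 hours 37 minutes.

5 hours 37 minutes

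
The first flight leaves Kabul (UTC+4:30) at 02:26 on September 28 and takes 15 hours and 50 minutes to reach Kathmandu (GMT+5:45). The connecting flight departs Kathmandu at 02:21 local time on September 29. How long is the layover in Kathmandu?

Convert departure to UTC: 02:26 − 4:30 = 21:56 UTC on Sep 27.
Add 15 hours and 50 minutes flight time → 13:46 UTC (Sep 28).
Kathmandu is UTC+5:45, so local arrival = 13:46 + 5:45 = 19:31 on Sep 28.
Layover = 02:21 − 19:31 (+1 day) = 6 hours 50 minutes.

6 hours 50 minutes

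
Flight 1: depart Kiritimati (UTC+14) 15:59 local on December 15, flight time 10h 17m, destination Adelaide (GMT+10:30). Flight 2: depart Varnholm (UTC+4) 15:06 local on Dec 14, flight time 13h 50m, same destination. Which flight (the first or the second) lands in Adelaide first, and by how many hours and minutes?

the second, by 11 hours 20 minutes

Flight 1 in UTC: 15:59 − 14:00 = 01:59 on Dec 15.
+10 hours 17 minutes → arrive 12:16 UTC on Dec 15.
Flight 2 in UTC: 15:06 − 4:00 = 11:06 on Dec 14.
+13 hours 50 minutes → arrive 00:56 UTC on Dec 15.
Flight 2 lands earlier by 11 hours 20 minutes.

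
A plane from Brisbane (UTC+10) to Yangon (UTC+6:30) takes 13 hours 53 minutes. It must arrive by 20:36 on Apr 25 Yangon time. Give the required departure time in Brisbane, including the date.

Target arrival in UTC: 20:36 − 6:30 = 14:06 on Apr 25.
Subtract 13 hours and 53 minutes → departure 00:13 UTC on Apr 25.
Brisbane is UTC+10:00: 00:13 + 10:00 = 10:13 on Apr 25.

10:13 on April 25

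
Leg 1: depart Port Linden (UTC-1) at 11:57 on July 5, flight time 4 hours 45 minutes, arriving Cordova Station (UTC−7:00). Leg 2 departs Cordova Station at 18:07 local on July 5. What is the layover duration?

Convert departure to UTC: 11:57 + 1:00 = 12:57 UTC on Jul 5.
Add 4 hours and 45 minutes flight time → 17:42 UTC.
Cordova Station is UTC−7:00, so local arrival = 17:42 − 7:00 = 10:42 on Jul 5.
Layover = 18:07 − 10:42 = 7 hours 25 minutes.

7 hours 25 minutes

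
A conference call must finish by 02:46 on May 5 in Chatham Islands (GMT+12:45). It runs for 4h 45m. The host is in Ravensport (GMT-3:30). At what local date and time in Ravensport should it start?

Target end time in UTC: 02:46 − 12:45 = 14:01 on May 4.
Subtract 4 hours 45 minutes → start 09:16 UTC on May 4.
Ravensport is UTC−3:30: 09:16 − 3:30 = 05:46 on May 4.

05:46 on May 4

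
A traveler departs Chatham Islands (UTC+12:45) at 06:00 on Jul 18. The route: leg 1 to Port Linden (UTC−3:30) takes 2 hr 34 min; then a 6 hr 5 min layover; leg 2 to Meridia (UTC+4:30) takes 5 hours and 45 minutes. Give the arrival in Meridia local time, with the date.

Convert departure to UTC: 06:00 − 12:45 = 17:15 UTC on Jul 17.
Add 2 hours and 34 minutes leg 1 → 19:49 UTC.
Add 6 hours and 5 minutes layover in Port Linden → 01:54 UTC (Jul 18).
Add 5 hours and 45 minutes leg 2 → 07:39 UTC.
Meridia is UTC+4:30, so local arrival = 07:39 + 4:30 = 12:09 on Jul 18.

12:09 on Jul 18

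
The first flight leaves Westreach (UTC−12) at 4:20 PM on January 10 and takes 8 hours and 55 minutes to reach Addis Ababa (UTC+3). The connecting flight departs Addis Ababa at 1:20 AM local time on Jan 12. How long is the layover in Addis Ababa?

9 hours 5 minutes

Convert departure to UTC: 4:20 PM + 12:00 = 4:20 AM UTC on Jan 11.
Add 8 hours 55 minutes flight time → 1:15 PM UTC.
Addis Ababa is UTC+3:00, so local arrival = 1:15 PM + 3:00 = 4:15 PM on Jan 11.
Layover = 1:20 AM − 4:15 PM (+1 day) = 9 hours 5 minutes.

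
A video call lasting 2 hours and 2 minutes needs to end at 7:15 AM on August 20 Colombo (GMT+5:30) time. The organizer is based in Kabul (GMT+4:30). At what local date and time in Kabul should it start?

4:13 AM on August 20

Target end time in UTC: 7:15 AM − 5:30 = 1:45 AM on Aug 20.
Subtract 2 hours 2 minutes → start 11:43 PM UTC on Aug 19.
Kabul is UTC+4:30: 11:43 PM + 4:30 = 4:13 AM on Aug 20.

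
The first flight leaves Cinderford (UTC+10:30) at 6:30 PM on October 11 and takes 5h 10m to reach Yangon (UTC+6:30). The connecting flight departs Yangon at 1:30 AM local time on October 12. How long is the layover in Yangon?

5 hours 50 minutes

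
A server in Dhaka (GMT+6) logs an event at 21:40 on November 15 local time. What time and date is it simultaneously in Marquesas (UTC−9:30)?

In UTC: 21:40 − 6:00 = 15:40 on Nov 15.
Marquesas is UTC−9:30: 15:40 − 9:30 = 06:10 on Nov 15.

06:10 on November 15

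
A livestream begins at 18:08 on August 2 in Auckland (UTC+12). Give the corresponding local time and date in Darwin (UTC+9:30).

15:38 on August 2

Darwin is 2:30 behind Auckland.
Shift by the zone difference: 18:08 − 2:30 = 15:38 on Aug 2 in Darwin.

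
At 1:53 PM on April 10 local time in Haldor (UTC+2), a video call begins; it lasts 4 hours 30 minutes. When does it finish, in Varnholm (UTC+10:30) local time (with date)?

Convert start to UTC: 1:53 PM − 2:00 = 11:53 AM UTC on Apr 10.
Add 4 hours and 30 minutes duration → 4:23 PM UTC.
Varnholm is UTC+10:30, so local end time = 4:23 PM + 10:30 = 2:53 AM on Apr 11.

2:53 AM on Apr 11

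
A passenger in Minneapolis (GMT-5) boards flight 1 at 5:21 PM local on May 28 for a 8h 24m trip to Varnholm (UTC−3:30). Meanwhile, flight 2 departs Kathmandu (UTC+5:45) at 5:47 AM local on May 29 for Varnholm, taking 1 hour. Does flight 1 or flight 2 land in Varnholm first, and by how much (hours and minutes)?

Flight 1 in UTC: 5:21 PM + 5:00 = 10:21 PM on May 28.
+8 hours 24 minutes → arrive 6:45 AM UTC on May 29.
Flight 2 in UTC: 5:47 AM − 5:45 = 12:02 AM on May 29.
+1 hour → arrive 1:02 AM UTC on May 29.
Flight 2 lands earlier by 5 hours 43 minutes.

the second, by 5 hours 43 minutes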